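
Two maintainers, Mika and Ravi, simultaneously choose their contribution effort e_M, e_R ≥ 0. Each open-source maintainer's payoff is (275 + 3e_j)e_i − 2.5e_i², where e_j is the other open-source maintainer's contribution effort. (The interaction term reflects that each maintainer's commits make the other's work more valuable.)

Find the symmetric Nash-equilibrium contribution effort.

Mika's payoff is (275 + 3e_R)e_M − 2.5e_M².
∂π/∂e_M = 275 + 3e_R − 5e_M = 0, so e_M = 55 + 0.6e_R.
Setting e_M = e_R in the reaction function: e_M = 55 + 0.6e_M, so e_M = 55 / 0.4 = 137.5.

137.5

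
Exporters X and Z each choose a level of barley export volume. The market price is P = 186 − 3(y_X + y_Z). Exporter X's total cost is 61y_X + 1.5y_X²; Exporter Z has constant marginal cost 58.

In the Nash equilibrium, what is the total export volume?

25.4

Exporter X's profit: π = y_X(186 − 3(y_X + y_Z)) − 61y_X − 1.5y_X².
∂π/∂y_X = 125 − 9y_X − 3y_Z = 0, so y_X = 125/9 − (1/3)y_Z.
For Z: ∂π/∂y_Z = 128 − 6y_Z − 3y_X = 0 ⇒ y_Z = 64/3 − 0.5y_X.
Substituting the second reaction function into the first: y_X = 125/9 − (1/3)(64/3 − 0.5y_X), which gives (5/6)y_X = 61/9 ⇒ y_X = 122/15.
Then y_Z = 64/3 − 0.5·(122/15) = 259/15.
Total export volume: 122/15 + 259/15 = 25.4.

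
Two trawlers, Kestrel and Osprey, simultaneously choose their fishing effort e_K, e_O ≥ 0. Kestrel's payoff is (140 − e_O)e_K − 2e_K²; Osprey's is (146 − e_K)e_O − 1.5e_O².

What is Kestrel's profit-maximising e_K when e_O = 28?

28

Expanding Kestrel's payoff: 140e_K − e_Oe_K − 2e_K².
∂π/∂e_K = 140 − e_O − 4e_K = 0, so e_K = 35 − 0.25e_O.
At e_O = 28: e_K = 35 − 0.25·28 = 28.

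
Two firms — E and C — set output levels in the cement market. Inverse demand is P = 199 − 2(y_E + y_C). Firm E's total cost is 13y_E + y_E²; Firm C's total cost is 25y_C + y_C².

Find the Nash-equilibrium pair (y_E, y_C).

Firm E's profit: π = y_E(199 − 2(y_E + y_C)) − 13y_E − y_E².
∂π/∂y_E = 186 − 6y_E − 2y_C = 0, so y_E = 31 − (1/3)y_C.
By the same steps for C: y_C = 29 − (1/3)y_E.
Substituting the second reaction function into the first: y_E = 31 − (1/3)(29 − (1/3)y_E), which gives (8/9)y_E = 64/3 ⇒ y_E = 24.
Then y_C = 29 − (1/3)·24 = 21.

24, 21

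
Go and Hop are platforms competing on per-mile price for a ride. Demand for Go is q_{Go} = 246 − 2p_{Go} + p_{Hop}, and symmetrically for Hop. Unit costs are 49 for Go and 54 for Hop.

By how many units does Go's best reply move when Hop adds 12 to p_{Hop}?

Go's profit: π = (p_{Go} − 49)(246 − 2p_{Go} + p_{Hop}).
∂π/∂p_{Go} = 344 − 4p_{Go} + p_{Hop} = 0 ⇒ p_{Go} = 86 + 0.25p_{Hop}.
The reaction-function slope is 0.25, so a 12-unit rise in p_{Hop} moves p_{Go} by 0.25 × 12 = 3. Go's best response rises — the actions are strategic complements.

3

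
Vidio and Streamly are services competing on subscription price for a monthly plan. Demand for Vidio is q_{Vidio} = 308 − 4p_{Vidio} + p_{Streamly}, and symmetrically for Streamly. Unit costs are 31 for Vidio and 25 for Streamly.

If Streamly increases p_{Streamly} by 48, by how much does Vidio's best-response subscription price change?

Vidio's profit: π = (p_{Vidio} − 31)(308 − 4p_{Vidio} + p_{Streamly}).
∂π/∂p_{Vidio} = 432 − 8p_{Vidio} + p_{Streamly} = 0 ⇒ p_{Vidio} = 54 + 0.125p_{Streamly}.
The reaction-function slope is 0.125, so a 48-unit rise in p_{Streamly} moves p_{Vidio} by 0.125 × 48 = 6. Vidio's best response rises — the actions are strategic complements.

6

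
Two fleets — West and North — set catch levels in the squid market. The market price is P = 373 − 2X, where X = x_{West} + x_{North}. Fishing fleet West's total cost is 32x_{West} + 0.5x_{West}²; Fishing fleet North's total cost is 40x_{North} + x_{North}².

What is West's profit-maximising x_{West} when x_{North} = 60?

44.2

Fishing fleet West's profit: π = x_{West}(373 − 2(x_{West} + x_{North})) − 32x_{West} − 0.5x_{West}².
∂π/∂x_{West} = 341 − 5x_{West} − 2x_{North} = 0, so x_{West} = 68.2 − 0.4x_{North}.
At x_{North} = 60: x_{West} = 68.2 − 0.4·60 = 44.2.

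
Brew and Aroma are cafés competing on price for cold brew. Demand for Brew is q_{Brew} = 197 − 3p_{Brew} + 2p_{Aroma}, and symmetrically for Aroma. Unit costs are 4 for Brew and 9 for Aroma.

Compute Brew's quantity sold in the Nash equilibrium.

147.5625

Brew's profit: π = (p_{Brew} − 4)(197 − 3p_{Brew} + 2p_{Aroma}).
∂π/∂p_{Brew} = 209 − 6p_{Brew} + 2p_{Aroma} = 0 ⇒ p_{Brew} = 209/6 + (1/3)p_{Aroma}.
Similarly p_{Aroma} = 112/3 + (1/3)p_{Brew}.
Plugging p_{Aroma} into Brew's best response: p_{Brew} = 209/6 + (1/3)(112/3 + (1/3)p_{Brew}) ⇒ (8/9)p_{Brew} = 851/18, so p_{Brew} = 53.1875.
Then p_{Aroma} = 112/3 + (1/3)·53.1875 = 55.0625.
q_{Brew} = 197 − 3·53.1875 + 2·55.0625 = 147.5625.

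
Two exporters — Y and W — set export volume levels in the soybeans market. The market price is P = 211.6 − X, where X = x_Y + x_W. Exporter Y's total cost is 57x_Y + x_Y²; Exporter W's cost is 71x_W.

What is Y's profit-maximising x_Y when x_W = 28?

31.65

Exporter Y's profit: π = x_Y(211.6 − (x_Y + x_W)) − 57x_Y − x_Y².
∂π/∂x_Y = 154.6 − 4x_Y − x_W = 0, so x_Y = 38.65 − 0.25x_W.
At x_W = 28: x_Y = 38.65 − 0.25·28 = 31.65.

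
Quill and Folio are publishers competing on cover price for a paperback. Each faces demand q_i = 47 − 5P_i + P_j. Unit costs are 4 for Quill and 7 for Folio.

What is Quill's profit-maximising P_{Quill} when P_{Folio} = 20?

8.7

Quill's profit: π = (P_{Quill} − 4)(47 − 5P_{Quill} + P_{Folio}).
∂π/∂P_{Quill} = 67 − 10P_{Quill} + P_{Folio} = 0 ⇒ P_{Quill} = 6.7 + 0.1P_{Folio}.
At P_{Folio} = 20: P_{Quill} = 6.7 + 0.1·20 = 8.7.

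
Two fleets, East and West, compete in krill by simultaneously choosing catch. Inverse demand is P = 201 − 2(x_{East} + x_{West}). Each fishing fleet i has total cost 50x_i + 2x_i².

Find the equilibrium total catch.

30.2

Fishing fleet East's profit: π = x_{East}(201 − 2(x_{East} + x_{West})) − 50x_{East} − 2x_{East}².
∂π/∂x_{East} = 151 − 8x_{East} − 2x_{West} = 0, so x_{East} = 18.875 − 0.25x_{West}.
Setting x_{East} = x_{West} in the reaction function: x_{East} = 18.875 − 0.25x_{East}, so x_{East} = 18.875 / 1.25 = 15.1.
Total catch: 15.1 + 15.1 = 30.2.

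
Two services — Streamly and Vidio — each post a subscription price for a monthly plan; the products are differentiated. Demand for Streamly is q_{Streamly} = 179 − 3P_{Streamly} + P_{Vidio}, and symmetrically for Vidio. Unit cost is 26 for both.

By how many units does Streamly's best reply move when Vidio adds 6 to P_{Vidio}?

Streamly's profit: π = (P_{Streamly} − 26)(179 − 3P_{Streamly} + P_{Vidio}).
∂π/∂P_{Streamly} = 257 − 6P_{Streamly} + P_{Vidio} = 0 ⇒ P_{Streamly} = 257/6 + (1/6)P_{Vidio}.
The reaction-function slope is 1/6, so a 6-unit rise in P_{Vidio} moves P_{Streamly} by 1/6 × 6 = 1. Streamly's best response rises — the actions are strategic complements.

1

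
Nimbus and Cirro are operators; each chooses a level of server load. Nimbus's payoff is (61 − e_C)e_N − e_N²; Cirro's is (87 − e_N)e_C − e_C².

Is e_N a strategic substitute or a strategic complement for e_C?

strategic substitutes

Expanding Nimbus's payoff: 61e_N − e_Ce_N − e_N².
∂π/∂e_N = 61 − e_C − 2e_N = 0, so e_N = 30.5 − 0.5e_C.
The best-response slope de_N/de_C = −0.5 < 0: the reaction function is downward-sloping, so the choices are strategic substitutes.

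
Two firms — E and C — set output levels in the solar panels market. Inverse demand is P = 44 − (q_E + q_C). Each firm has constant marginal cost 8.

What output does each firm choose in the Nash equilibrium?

Firm E's profit: π = q_E(44 − (q_E + q_C)) − 8q_E.
∂π/∂q_E = 36 − 2q_E − q_C = 0, so q_E = 18 − 0.5q_C.
The game is symmetric, so in equilibrium q_C = q_E: the reaction function gives 1.5q_E = 18, hence q_E = 12.

12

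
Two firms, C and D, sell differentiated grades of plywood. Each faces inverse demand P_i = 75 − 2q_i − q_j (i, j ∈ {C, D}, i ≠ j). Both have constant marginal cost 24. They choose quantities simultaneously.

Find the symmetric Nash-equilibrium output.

10.2

Firm C's profit: π = q_C(75 − 2q_C − q_D) − 24q_C.
∂π/∂q_C = 51 − 4q_C − q_D = 0 ⇒ q_C = 12.75 − 0.25q_D.
The game is symmetric, so in equilibrium q_D = q_C: the reaction function gives 1.25q_C = 12.75, hence q_C = 10.2.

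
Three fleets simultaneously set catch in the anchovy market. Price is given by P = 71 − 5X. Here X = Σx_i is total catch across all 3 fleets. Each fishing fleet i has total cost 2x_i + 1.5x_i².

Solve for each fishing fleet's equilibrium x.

A representative fishing fleet's profit is π_i = x_i(71 − 5X) − 2x_i − 1.5x_i², with X = x_i + Σ_{j≠i} x_j.
First-order condition: 69 − 13x_i − 5Σ_{j≠i} x_j = 0.
In a symmetric equilibrium every fishing fleet chooses the same x, so Σ_{j≠i} x_j = 2x. The condition becomes 69 − 23x = 0, giving x = 69/23 = 3.

3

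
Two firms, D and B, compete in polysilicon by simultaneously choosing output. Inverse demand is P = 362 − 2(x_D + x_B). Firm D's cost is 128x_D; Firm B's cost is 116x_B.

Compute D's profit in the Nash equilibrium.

Firm D's profit: π = x_D(362 − 2(x_D + x_B)) − 128x_D.
∂π/∂x_D = 234 − 4x_D − 2x_B = 0, so x_D = 58.5 − 0.5x_B.
By the same steps for B: x_B = 61.5 − 0.5x_D.
Substituting the second reaction function into the first: x_D = 58.5 − 0.5(61.5 − 0.5x_D), which gives 0.75x_D = 27.75 ⇒ x_D = 37.
Then x_B = 61.5 − 0.5·37 = 43.
Price P = 362 − 2·80 = 202.
D's profit: (202 − 128)·37 = 2738.

2738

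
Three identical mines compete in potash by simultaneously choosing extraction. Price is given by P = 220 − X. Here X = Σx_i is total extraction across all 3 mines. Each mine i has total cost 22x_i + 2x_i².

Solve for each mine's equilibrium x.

A representative mine's profit is π_i = x_i(220 − X) − 22x_i − 2x_i², with X = x_i + Σ_{j≠i} x_j.
First-order condition: 198 − 6x_i − Σ_{j≠i} x_j = 0.
Imposing symmetry (x_j = x for all j) turns Σ_{j≠i} x_j into 2x, so 198 = 8x and x = 24.75.

24.75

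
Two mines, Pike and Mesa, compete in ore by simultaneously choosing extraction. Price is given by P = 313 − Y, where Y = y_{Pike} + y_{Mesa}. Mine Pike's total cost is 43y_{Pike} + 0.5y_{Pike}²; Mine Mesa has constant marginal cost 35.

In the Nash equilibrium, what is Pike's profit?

Mine Pike's profit: π = y_{Pike}(313 − (y_{Pike} + y_{Mesa})) − 43y_{Pike} − 0.5y_{Pike}².
∂π/∂y_{Pike} = 270 − 3y_{Pike} − y_{Mesa} = 0, so y_{Pike} = 90 − (1/3)y_{Mesa}.
For Mesa: ∂π/∂y_{Mesa} = 278 − 2y_{Mesa} − y_{Pike} = 0 ⇒ y_{Mesa} = 139 − 0.5y_{Pike}.
Plugging y_{Mesa} into Pike's best response: y_{Pike} = 90 − (1/3)(139 − 0.5y_{Pike}) ⇒ (5/6)y_{Pike} = 131/3, so y_{Pike} = 52.4.
Then y_{Mesa} = 139 − 0.5·52.4 = 112.8.
Price P = 313 − 165.2 = 147.8.
Pike's profit: (147.8 − 43)·52.4 − 0.5(52.4)² = 4118.64.

4118.64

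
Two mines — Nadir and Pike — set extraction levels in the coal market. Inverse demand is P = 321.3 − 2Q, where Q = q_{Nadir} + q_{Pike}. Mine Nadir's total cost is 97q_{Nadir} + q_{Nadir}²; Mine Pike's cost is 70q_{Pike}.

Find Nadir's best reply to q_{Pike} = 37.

25.05

Mine Nadir's profit: π = q_{Nadir}(321.3 − 2(q_{Nadir} + q_{Pike})) − 97q_{Nadir} − q_{Nadir}².
∂π/∂q_{Nadir} = 224.3 − 6q_{Nadir} − 2q_{Pike} = 0, so q_{Nadir} = 2243/60 − (1/3)q_{Pike}.
At q_{Pike} = 37: q_{Nadir} = 2243/60 − (1/3)·37 = 25.05.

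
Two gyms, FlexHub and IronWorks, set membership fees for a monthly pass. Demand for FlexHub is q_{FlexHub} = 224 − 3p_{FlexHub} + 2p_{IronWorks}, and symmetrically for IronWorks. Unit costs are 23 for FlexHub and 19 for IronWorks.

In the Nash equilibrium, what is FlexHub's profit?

FlexHub's profit: π = (p_{FlexHub} − 23)(224 − 3p_{FlexHub} + 2p_{IronWorks}).
∂π/∂p_{FlexHub} = 293 − 6p_{FlexHub} + 2p_{IronWorks} = 0 ⇒ p_{FlexHub} = 293/6 + (1/3)p_{IronWorks}.
Similarly p_{IronWorks} = 281/6 + (1/3)p_{FlexHub}.
Substituting the second reaction function into the first: p_{FlexHub} = 293/6 + (1/3)(281/6 + (1/3)p_{FlexHub}), which gives (8/9)p_{FlexHub} = 580/9 ⇒ p_{FlexHub} = 72.5.
Then p_{IronWorks} = 281/6 + (1/3)·72.5 = 71.
q_{FlexHub} = 224 − 3·72.5 + 2·71 = 148.5.
Profit = (72.5 − 23)·148.5 = 7350.75.

7350.75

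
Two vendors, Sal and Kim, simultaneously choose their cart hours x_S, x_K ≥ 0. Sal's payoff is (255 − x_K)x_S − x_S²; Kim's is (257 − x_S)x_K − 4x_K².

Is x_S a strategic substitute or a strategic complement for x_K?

strategic substitutes

Expanding Sal's payoff: 255x_S − x_Kx_S − x_S².
∂π/∂x_S = 255 − x_K − 2x_S = 0, so x_S = 127.5 − 0.5x_K.
The best-response slope dx_S/dx_K = −0.5 < 0: the reaction function is downward-sloping, so the choices are strategic substitutes.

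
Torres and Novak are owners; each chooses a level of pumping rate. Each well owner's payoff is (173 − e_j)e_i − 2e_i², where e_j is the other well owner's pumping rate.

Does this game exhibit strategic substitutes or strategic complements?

strategic substitutes

Torres's payoff is (173 − e_N)e_T − 2e_T².
∂π/∂e_T = 173 − e_N − 4e_T = 0, so e_T = 43.25 − 0.25e_N.
The best-response slope de_T/de_N = −0.25 < 0: the reaction function is downward-sloping, so the choices are strategic substitutes.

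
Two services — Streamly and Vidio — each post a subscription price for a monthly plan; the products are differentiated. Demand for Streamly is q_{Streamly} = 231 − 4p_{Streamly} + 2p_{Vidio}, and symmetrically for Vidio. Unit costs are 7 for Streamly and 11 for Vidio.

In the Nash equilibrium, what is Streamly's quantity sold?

146.8

Streamly's profit: π = (p_{Streamly} − 7)(231 − 4p_{Streamly} + 2p_{Vidio}).
∂π/∂p_{Streamly} = 259 − 8p_{Streamly} + 2p_{Vidio} = 0 ⇒ p_{Streamly} = 32.375 + 0.25p_{Vidio}.
Similarly p_{Vidio} = 34.375 + 0.25p_{Streamly}.
Solving the two reaction functions simultaneously: (1 − (0.25)(0.25))p_{Streamly} = 32.375 + 0.25·34.375, so 0.9375p_{Streamly} = 1311/32 and p_{Streamly} = 43.7.
Then p_{Vidio} = 34.375 + 0.25·43.7 = 45.3.
q_{Streamly} = 231 − 4·43.7 + 2·45.3 = 146.8.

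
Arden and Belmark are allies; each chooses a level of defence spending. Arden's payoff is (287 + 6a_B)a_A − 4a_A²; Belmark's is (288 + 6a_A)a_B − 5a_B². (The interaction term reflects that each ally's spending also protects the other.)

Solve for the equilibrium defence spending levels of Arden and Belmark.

104.5, 91.5

Expanding Arden's payoff: 287a_A + 6a_Ba_A − 4a_A².
∂π/∂a_A = 287 + 6a_B − 8a_A = 0, so a_A = 35.875 + 0.75a_B.
Likewise for Belmark: a_B = 28.8 + 0.6a_A.
Plugging a_B into Arden's best response: a_A = 35.875 + 0.75(28.8 + 0.6a_A) ⇒ 0.55a_A = 57.475, so a_A = 104.5.
Then a_B = 28.8 + 0.6·104.5 = 91.5.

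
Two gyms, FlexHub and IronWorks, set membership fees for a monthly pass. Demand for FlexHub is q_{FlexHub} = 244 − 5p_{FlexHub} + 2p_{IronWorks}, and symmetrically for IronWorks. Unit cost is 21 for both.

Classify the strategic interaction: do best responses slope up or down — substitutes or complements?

FlexHub's profit: π = (p_{FlexHub} − 21)(244 − 5p_{FlexHub} + 2p_{IronWorks}).
∂π/∂p_{FlexHub} = 349 − 10p_{FlexHub} + 2p_{IronWorks} = 0 ⇒ p_{FlexHub} = 34.9 + 0.2p_{IronWorks}.
The best-response slope dp_{FlexHub}/dp_{IronWorks} = 0.2 > 0: the reaction function is upward-sloping, so the choices are strategic complements.

strategic complements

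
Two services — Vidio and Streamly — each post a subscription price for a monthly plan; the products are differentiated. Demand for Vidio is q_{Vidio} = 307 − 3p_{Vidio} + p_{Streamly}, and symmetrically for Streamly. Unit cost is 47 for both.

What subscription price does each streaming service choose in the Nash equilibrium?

Vidio's profit: π = (p_{Vidio} − 47)(307 − 3p_{Vidio} + p_{Streamly}).
∂π/∂p_{Vidio} = 448 − 6p_{Vidio} + p_{Streamly} = 0 ⇒ p_{Vidio} = 224/3 + (1/6)p_{Streamly}.
The game is symmetric, so in equilibrium p_{Streamly} = p_{Vidio}: the reaction function gives (5/6)p_{Vidio} = 224/3, hence p_{Vidio} = 89.6.

89.6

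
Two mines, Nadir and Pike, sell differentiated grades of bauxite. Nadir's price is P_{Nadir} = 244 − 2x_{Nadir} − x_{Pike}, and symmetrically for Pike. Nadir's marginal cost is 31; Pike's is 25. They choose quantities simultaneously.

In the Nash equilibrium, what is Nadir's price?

115.4

Mine Nadir's profit: π = x_{Nadir}(244 − 2x_{Nadir} − x_{Pike}) − 31x_{Nadir}.
∂π/∂x_{Nadir} = 213 − 4x_{Nadir} − x_{Pike} = 0 ⇒ x_{Nadir} = 53.25 − 0.25x_{Pike}.
Similarly x_{Pike} = 54.75 − 0.25x_{Nadir}.
Solving the two reaction functions simultaneously: (1 − (−0.25)(−0.25))x_{Nadir} = 53.25 − 0.25·54.75, so 0.9375x_{Nadir} = 39.5625 and x_{Nadir} = 42.2.
Then x_{Pike} = 54.75 − 0.25·42.2 = 44.2.
P_{Nadir} = 244 − 2·42.2 − 44.2 = 115.4.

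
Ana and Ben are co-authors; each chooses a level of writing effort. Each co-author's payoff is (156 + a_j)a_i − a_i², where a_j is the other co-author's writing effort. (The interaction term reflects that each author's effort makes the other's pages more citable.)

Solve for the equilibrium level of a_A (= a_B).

156

Ana's payoff is (156 + a_B)a_A − a_A².
∂π/∂a_A = 156 + a_B − 2a_A = 0, so a_A = 78 + 0.5a_B.
Setting a_A = a_B in the reaction function: a_A = 78 + 0.5a_A, so a_A = 78 / 0.5 = 156.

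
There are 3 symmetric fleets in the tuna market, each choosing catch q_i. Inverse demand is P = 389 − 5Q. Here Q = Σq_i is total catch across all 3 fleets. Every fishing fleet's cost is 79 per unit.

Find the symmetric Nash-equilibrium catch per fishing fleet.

15.5

A representative fishing fleet's profit is π_i = q_i(389 − 5Q) − 79q_i, with Q = q_i + Σ_{j≠i} q_j.
First-order condition: 310 − 10q_i − 5Σ_{j≠i} q_j = 0.
With identical fishing fleets, set every q_j = q: then 310 − 10q − 10q = 0, i.e. q = 310/20 = 15.5.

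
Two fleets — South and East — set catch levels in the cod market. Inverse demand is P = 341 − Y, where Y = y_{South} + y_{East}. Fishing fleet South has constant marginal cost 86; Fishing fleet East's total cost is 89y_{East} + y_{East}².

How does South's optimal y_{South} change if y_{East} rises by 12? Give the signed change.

-6

Fishing fleet South's profit: π = y_{South}(341 − (y_{South} + y_{East})) − 86y_{South}.
∂π/∂y_{South} = 255 − 2y_{South} − y_{East} = 0, so y_{South} = 127.5 − 0.5y_{East}.
The reaction-function slope is −0.5, so a 12-unit rise in y_{East} moves y_{South} by −0.5 × 12 = −6. South's best response falls — the actions are strategic substitutes.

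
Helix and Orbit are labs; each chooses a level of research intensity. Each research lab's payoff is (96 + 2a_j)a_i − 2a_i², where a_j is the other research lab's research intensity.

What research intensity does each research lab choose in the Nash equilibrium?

Helix's payoff is (96 + 2a_O)a_H − 2a_H².
∂π/∂a_H = 96 + 2a_O − 4a_H = 0, so a_H = 24 + 0.5a_O.
Setting a_H = a_O in the reaction function: a_H = 24 + 0.5a_H, so a_H = 24 / 0.5 = 48.

48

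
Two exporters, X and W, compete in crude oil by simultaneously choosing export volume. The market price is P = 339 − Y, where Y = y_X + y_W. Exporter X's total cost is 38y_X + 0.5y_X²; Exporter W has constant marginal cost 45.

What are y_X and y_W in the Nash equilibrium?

61.6, 116.2

Exporter X's profit: π = y_X(339 − (y_X + y_W)) − 38y_X − 0.5y_X².
∂π/∂y_X = 301 − 3y_X − y_W = 0, so y_X = 301/3 − (1/3)y_W.
For W: ∂π/∂y_W = 294 − 2y_W − y_X = 0 ⇒ y_W = 147 − 0.5y_X.
Substituting the second reaction function into the first: y_X = 301/3 − (1/3)(147 − 0.5y_X), which gives (5/6)y_X = 154/3 ⇒ y_X = 61.6.
Then y_W = 147 − 0.5·61.6 = 116.2.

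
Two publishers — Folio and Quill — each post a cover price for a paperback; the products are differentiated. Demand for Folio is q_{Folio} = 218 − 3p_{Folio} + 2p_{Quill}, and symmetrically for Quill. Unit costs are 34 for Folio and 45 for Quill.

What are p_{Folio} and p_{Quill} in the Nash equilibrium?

Folio's profit: π = (p_{Folio} − 34)(218 − 3p_{Folio} + 2p_{Quill}).
∂π/∂p_{Folio} = 320 − 6p_{Folio} + 2p_{Quill} = 0 ⇒ p_{Folio} = 160/3 + (1/3)p_{Quill}.
Similarly p_{Quill} = 353/6 + (1/3)p_{Folio}.
Substituting the second reaction function into the first: p_{Folio} = 160/3 + (1/3)(353/6 + (1/3)p_{Folio}), which gives (8/9)p_{Folio} = 1313/18 ⇒ p_{Folio} = 82.0625.
Then p_{Quill} = 353/6 + (1/3)·82.0625 = 86.1875.

82.0625, 86.1875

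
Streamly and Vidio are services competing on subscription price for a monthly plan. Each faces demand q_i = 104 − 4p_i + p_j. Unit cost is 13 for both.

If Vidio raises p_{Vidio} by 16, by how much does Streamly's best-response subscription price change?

2

Streamly's profit: π = (p_{Streamly} − 13)(104 − 4p_{Streamly} + p_{Vidio}).
∂π/∂p_{Streamly} = 156 − 8p_{Streamly} + p_{Vidio} = 0 ⇒ p_{Streamly} = 19.5 + 0.125p_{Vidio}.
The reaction-function slope is 0.125, so a 16-unit rise in p_{Vidio} moves p_{Streamly} by 0.125 × 16 = 2. Streamly's best response rises — the actions are strategic complements.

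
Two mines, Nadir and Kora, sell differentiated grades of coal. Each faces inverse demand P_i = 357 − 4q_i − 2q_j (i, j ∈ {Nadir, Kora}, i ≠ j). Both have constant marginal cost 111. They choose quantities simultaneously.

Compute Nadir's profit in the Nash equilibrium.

2420.64

Mine Nadir's profit: π = q_{Nadir}(357 − 4q_{Nadir} − 2q_{Kora}) − 111q_{Nadir}.
∂π/∂q_{Nadir} = 246 − 8q_{Nadir} − 2q_{Kora} = 0 ⇒ q_{Nadir} = 30.75 − 0.25q_{Kora}.
Setting q_{Nadir} = q_{Kora} in the reaction function: q_{Nadir} = 30.75 − 0.25q_{Nadir}, so q_{Nadir} = 30.75 / 1.25 = 24.6.
P_{Nadir} = 357 − 4·24.6 − 2·24.6 = 209.4.
Profit = (209.4 − 111)·24.6 = 2420.64.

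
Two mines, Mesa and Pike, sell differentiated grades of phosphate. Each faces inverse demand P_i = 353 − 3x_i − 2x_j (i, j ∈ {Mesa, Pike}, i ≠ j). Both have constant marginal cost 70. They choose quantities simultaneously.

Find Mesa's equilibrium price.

176.125

Mine Mesa's profit: π = x_{Mesa}(353 − 3x_{Mesa} − 2x_{Pike}) − 70x_{Mesa}.
∂π/∂x_{Mesa} = 283 − 6x_{Mesa} − 2x_{Pike} = 0 ⇒ x_{Mesa} = 283/6 − (1/3)x_{Pike}.
Setting x_{Mesa} = x_{Pike} in the reaction function: x_{Mesa} = 283/6 − (1/3)x_{Mesa}, so x_{Mesa} = (283/6) / (4/3) = 35.375.
P_{Mesa} = 353 − 3·35.375 − 2·35.375 = 176.125.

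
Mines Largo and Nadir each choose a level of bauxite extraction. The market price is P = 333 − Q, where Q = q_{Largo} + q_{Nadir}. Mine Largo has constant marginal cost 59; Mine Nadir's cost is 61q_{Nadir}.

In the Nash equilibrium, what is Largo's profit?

Mine Largo's profit: π = q_{Largo}(333 − (q_{Largo} + q_{Nadir})) − 59q_{Largo}.
∂π/∂q_{Largo} = 274 − 2q_{Largo} − q_{Nadir} = 0, so q_{Largo} = 137 − 0.5q_{Nadir}.
By the same steps for Nadir: q_{Nadir} = 136 − 0.5q_{Largo}.
Plugging q_{Nadir} into Largo's best response: q_{Largo} = 137 − 0.5(136 − 0.5q_{Largo}) ⇒ 0.75q_{Largo} = 69, so q_{Largo} = 92.
Then q_{Nadir} = 136 − 0.5·92 = 90.
Price P = 333 − 182 = 151.
Largo's profit: (151 − 59)·92 = 8464.

8464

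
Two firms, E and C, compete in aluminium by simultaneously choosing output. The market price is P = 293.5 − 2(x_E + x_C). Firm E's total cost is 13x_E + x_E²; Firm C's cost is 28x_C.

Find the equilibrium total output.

81.15

Firm E's profit: π = x_E(293.5 − 2(x_E + x_C)) − 13x_E − x_E².
∂π/∂x_E = 280.5 − 6x_E − 2x_C = 0, so x_E = 46.75 − (1/3)x_C.
For C: ∂π/∂x_C = 265.5 − 4x_C − 2x_E = 0 ⇒ x_C = 66.375 − 0.5x_E.
Solving the two reaction functions simultaneously: (1 − (−1/3)(−0.5))x_E = 46.75 − (1/3)·66.375, so (5/6)x_E = 24.625 and x_E = 29.55.
Then x_C = 66.375 − 0.5·29.55 = 51.6.
Total output: 29.55 + 51.6 = 81.15.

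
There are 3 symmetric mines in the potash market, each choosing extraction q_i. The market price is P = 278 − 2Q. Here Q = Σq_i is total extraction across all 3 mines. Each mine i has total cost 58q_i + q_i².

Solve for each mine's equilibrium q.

A representative mine's profit is π_i = q_i(278 − 2Q) − 58q_i − q_i², with Q = q_i + Σ_{j≠i} q_j.
First-order condition: 220 − 6q_i − 2Σ_{j≠i} q_j = 0.
Imposing symmetry (q_j = q for all j) turns Σ_{j≠i} q_j into 2q, so 220 = 10q and q = 22.

22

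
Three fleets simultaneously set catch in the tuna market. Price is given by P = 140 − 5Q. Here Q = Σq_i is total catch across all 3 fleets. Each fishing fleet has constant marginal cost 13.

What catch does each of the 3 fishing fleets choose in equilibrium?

6.35

A representative fishing fleet's profit is π_i = q_i(140 − 5Q) − 13q_i, with Q = q_i + Σ_{j≠i} q_j.
First-order condition: 127 − 10q_i − 5Σ_{j≠i} q_j = 0.
With identical fishing fleets, set every q_j = q: then 127 − 10q − 10q = 0, i.e. q = 127/20 = 6.35.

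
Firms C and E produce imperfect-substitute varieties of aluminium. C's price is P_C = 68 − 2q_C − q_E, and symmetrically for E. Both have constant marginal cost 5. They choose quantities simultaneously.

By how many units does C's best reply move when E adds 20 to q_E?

Firm C's profit: π = q_C(68 − 2q_C − q_E) − 5q_C.
∂π/∂q_C = 63 − 4q_C − q_E = 0 ⇒ q_C = 15.75 − 0.25q_E.
The reaction-function slope is −0.25, so a 20-unit rise in q_E moves q_C by −0.25 × 20 = −5. C's best response falls — the actions are strategic substitutes.

-5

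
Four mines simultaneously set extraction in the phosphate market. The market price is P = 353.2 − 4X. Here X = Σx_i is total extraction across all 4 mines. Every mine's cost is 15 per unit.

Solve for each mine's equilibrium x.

16.91

A representative mine's profit is π_i = x_i(353.2 − 4X) − 15x_i, with X = x_i + Σ_{j≠i} x_j.
First-order condition: 338.2 − 8x_i − 4Σ_{j≠i} x_j = 0.
Imposing symmetry (x_j = x for all j) turns Σ_{j≠i} x_j into 3x, so 338.2 = 20x and x = 16.91.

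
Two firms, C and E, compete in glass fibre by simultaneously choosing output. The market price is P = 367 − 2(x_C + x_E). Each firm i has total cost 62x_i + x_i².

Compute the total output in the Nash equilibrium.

76.25

Firm C's profit: π = x_C(367 − 2(x_C + x_E)) − 62x_C − x_C².
∂π/∂x_C = 305 − 6x_C − 2x_E = 0, so x_C = 305/6 − (1/3)x_E.
Setting x_C = x_E in the reaction function: x_C = 305/6 − (1/3)x_C, so x_C = (305/6) / (4/3) = 38.125.
Total output: 38.125 + 38.125 = 76.25.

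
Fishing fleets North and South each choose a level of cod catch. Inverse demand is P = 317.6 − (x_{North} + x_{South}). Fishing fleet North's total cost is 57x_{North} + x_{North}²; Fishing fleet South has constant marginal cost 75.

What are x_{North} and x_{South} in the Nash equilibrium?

Fishing fleet North's profit: π = x_{North}(317.6 − (x_{North} + x_{South})) − 57x_{North} − x_{North}².
∂π/∂x_{North} = 260.6 − 4x_{North} − x_{South} = 0, so x_{North} = 65.15 − 0.25x_{South}.
For South: ∂π/∂x_{South} = 242.6 − 2x_{South} − x_{North} = 0 ⇒ x_{South} = 121.3 − 0.5x_{North}.
Plugging x_{South} into North's best response: x_{North} = 65.15 − 0.25(121.3 − 0.5x_{North}) ⇒ 0.875x_{North} = 34.825, so x_{North} = 39.8.
Then x_{South} = 121.3 − 0.5·39.8 = 101.4.

39.8, 101.4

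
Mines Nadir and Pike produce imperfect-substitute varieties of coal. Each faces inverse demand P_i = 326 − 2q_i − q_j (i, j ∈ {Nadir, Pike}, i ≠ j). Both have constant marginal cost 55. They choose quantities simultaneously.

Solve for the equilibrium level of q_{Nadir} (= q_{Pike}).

54.2

Mine Nadir's profit: π = q_{Nadir}(326 − 2q_{Nadir} − q_{Pike}) − 55q_{Nadir}.
∂π/∂q_{Nadir} = 271 − 4q_{Nadir} − q_{Pike} = 0 ⇒ q_{Nadir} = 67.75 − 0.25q_{Pike}.
The game is symmetric, so in equilibrium q_{Pike} = q_{Nadir}: the reaction function gives 1.25q_{Nadir} = 67.75, hence q_{Nadir} = 54.2.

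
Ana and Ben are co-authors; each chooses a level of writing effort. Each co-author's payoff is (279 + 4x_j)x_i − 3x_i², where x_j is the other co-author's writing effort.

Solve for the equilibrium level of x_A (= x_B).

Ana's payoff is (279 + 4x_B)x_A − 3x_A².
∂π/∂x_A = 279 + 4x_B − 6x_A = 0, so x_A = 46.5 + (2/3)x_B.
By symmetry x_B = x_A; substituting into the reaction function, (1/3)x_A = 46.5 and x_A = 139.5.

139.5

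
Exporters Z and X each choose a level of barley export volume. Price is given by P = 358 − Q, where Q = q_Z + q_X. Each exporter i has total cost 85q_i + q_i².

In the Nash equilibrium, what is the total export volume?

109.2

Exporter Z's profit: π = q_Z(358 − (q_Z + q_X)) − 85q_Z − q_Z².
∂π/∂q_Z = 273 − 4q_Z − q_X = 0, so q_Z = 68.25 − 0.25q_X.
By symmetry q_X = q_Z; substituting into the reaction function, 1.25q_Z = 68.25 and q_Z = 54.6.
Total export volume: 54.6 + 54.6 = 109.2.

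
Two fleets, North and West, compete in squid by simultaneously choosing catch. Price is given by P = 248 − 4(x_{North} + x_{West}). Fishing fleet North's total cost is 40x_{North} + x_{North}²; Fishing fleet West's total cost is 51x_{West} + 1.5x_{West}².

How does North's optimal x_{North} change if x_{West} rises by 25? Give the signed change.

-10

Fishing fleet North's profit: π = x_{North}(248 − 4(x_{North} + x_{West})) − 40x_{North} − x_{North}².
∂π/∂x_{North} = 208 − 10x_{North} − 4x_{West} = 0, so x_{North} = 20.8 − 0.4x_{West}.
The reaction-function slope is −0.4, so a 25-unit rise in x_{West} moves x_{North} by −0.4 × 25 = −10. North's best response falls — the actions are strategic substitutes.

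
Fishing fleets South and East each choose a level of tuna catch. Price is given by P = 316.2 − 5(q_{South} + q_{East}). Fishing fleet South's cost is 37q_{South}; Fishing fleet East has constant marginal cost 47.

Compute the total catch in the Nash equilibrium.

36.56

Fishing fleet South's profit: π = q_{South}(316.2 − 5(q_{South} + q_{East})) − 37q_{South}.
∂π/∂q_{South} = 279.2 − 10q_{South} − 5q_{East} = 0, so q_{South} = 27.92 − 0.5q_{East}.
By the same steps for East: q_{East} = 26.92 − 0.5q_{South}.
Solving the two reaction functions simultaneously: (1 − (−0.5)(−0.5))q_{South} = 27.92 − 0.5·26.92, so 0.75q_{South} = 14.46 and q_{South} = 19.28.
Then q_{East} = 26.92 − 0.5·19.28 = 17.28.
Total catch: 19.28 + 17.28 = 36.56.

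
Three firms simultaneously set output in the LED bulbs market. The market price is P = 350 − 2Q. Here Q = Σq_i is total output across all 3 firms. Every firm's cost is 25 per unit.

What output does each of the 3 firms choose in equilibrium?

A representative firm's profit is π_i = q_i(350 − 2Q) − 25q_i, with Q = q_i + Σ_{j≠i} q_j.
First-order condition: 325 − 4q_i − 2Σ_{j≠i} q_j = 0.
Imposing symmetry (q_j = q for all j) turns Σ_{j≠i} q_j into 2q, so 325 = 8q and q = 40.625.

40.625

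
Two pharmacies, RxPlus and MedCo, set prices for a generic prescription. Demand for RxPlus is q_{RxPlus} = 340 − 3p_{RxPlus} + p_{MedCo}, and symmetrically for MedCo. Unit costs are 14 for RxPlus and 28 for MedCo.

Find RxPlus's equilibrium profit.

12134.88

RxPlus's profit: π = (p_{RxPlus} − 14)(340 − 3p_{RxPlus} + p_{MedCo}).
∂π/∂p_{RxPlus} = 382 − 6p_{RxPlus} + p_{MedCo} = 0 ⇒ p_{RxPlus} = 191/3 + (1/6)p_{MedCo}.
Similarly p_{MedCo} = 212/3 + (1/6)p_{RxPlus}.
Plugging p_{MedCo} into RxPlus's best response: p_{RxPlus} = 191/3 + (1/6)(212/3 + (1/6)p_{RxPlus}) ⇒ (35/36)p_{RxPlus} = 679/9, so p_{RxPlus} = 77.6.
Then p_{MedCo} = 212/3 + (1/6)·77.6 = 83.6.
q_{RxPlus} = 340 − 3·77.6 + 83.6 = 190.8.
Profit = (77.6 − 14)·190.8 = 12134.88.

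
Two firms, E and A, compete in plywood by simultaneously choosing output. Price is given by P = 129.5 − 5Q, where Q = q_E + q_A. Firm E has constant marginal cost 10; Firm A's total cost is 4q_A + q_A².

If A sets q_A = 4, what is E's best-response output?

9.95

Firm E's profit: π = q_E(129.5 − 5(q_E + q_A)) − 10q_E.
∂π/∂q_E = 119.5 − 10q_E − 5q_A = 0, so q_E = 11.95 − 0.5q_A.
At q_A = 4: q_E = 11.95 − 0.5·4 = 9.95.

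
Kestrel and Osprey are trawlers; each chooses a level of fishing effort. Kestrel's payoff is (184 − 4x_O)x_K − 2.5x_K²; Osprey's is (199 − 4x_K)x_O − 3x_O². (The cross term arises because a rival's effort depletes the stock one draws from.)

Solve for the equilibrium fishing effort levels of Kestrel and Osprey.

Expanding Kestrel's payoff: 184x_K − 4x_Ox_K − 2.5x_K².
∂π/∂x_K = 184 − 4x_O − 5x_K = 0, so x_K = 36.8 − 0.8x_O.
Likewise for Osprey: x_O = 199/6 − (2/3)x_K.
Substituting the second reaction function into the first: x_K = 36.8 − 0.8(199/6 − (2/3)x_K), which gives (7/15)x_K = 154/15 ⇒ x_K = 22.
Then x_O = 199/6 − (2/3)·22 = 18.5.

22, 18.5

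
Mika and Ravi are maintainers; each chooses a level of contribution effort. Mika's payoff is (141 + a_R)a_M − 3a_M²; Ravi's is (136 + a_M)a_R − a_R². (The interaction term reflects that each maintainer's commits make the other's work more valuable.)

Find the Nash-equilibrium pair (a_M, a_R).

Expanding Mika's payoff: 141a_M + a_Ra_M − 3a_M².
∂π/∂a_M = 141 + a_R − 6a_M = 0, so a_M = 23.5 + (1/6)a_R.
Likewise for Ravi: a_R = 68 + 0.5a_M.
Plugging a_R into Mika's best response: a_M = 23.5 + (1/6)(68 + 0.5a_M) ⇒ (11/12)a_M = 209/6, so a_M = 38.
Then a_R = 68 + 0.5·38 = 87.

38, 87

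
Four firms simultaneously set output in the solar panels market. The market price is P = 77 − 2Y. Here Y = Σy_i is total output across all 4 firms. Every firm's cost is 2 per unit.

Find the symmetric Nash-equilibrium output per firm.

A representative firm's profit is π_i = y_i(77 − 2Y) − 2y_i, with Y = y_i + Σ_{j≠i} y_j.
First-order condition: 75 − 4y_i − 2Σ_{j≠i} y_j = 0.
In a symmetric equilibrium every firm chooses the same y, so Σ_{j≠i} y_j = 3y. The condition becomes 75 − 10y = 0, giving y = 75/10 = 7.5.

7.5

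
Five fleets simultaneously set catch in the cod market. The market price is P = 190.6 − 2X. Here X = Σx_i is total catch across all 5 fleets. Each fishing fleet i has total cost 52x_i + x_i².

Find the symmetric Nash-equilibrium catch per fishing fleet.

A representative fishing fleet's profit is π_i = x_i(190.6 − 2X) − 52x_i − x_i², with X = x_i + Σ_{j≠i} x_j.
First-order condition: 138.6 − 6x_i − 2Σ_{j≠i} x_j = 0.
Imposing symmetry (x_j = x for all j) turns Σ_{j≠i} x_j into 4x, so 138.6 = 14x and x = 9.9.

9.9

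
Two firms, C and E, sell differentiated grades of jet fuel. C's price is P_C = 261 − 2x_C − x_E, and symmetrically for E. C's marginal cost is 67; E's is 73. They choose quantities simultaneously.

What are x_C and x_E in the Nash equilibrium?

39.2, 37.2

Firm C's profit: π = x_C(261 − 2x_C − x_E) − 67x_C.
∂π/∂x_C = 194 − 4x_C − x_E = 0 ⇒ x_C = 48.5 − 0.25x_E.
Similarly x_E = 47 − 0.25x_C.
Substituting the second reaction function into the first: x_C = 48.5 − 0.25(47 − 0.25x_C), which gives 0.9375x_C = 36.75 ⇒ x_C = 39.2.
Then x_E = 47 − 0.25·39.2 = 37.2.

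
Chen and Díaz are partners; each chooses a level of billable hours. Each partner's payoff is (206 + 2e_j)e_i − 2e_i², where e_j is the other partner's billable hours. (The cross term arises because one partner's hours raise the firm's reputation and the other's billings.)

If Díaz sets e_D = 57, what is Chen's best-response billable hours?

80

Chen's payoff is (206 + 2e_D)e_C − 2e_C².
∂π/∂e_C = 206 + 2e_D − 4e_C = 0, so e_C = 51.5 + 0.5e_D.
At e_D = 57: e_C = 51.5 + 0.5·57 = 80.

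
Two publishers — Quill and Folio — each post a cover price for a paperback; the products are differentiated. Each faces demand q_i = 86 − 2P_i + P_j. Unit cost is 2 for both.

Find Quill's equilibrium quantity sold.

Quill's profit: π = (P_{Quill} − 2)(86 − 2P_{Quill} + P_{Folio}).
∂π/∂P_{Quill} = 90 − 4P_{Quill} + P_{Folio} = 0 ⇒ P_{Quill} = 22.5 + 0.25P_{Folio}.
Setting P_{Quill} = P_{Folio} in the reaction function: P_{Quill} = 22.5 + 0.25P_{Quill}, so P_{Quill} = 22.5 / 0.75 = 30.
q_{Quill} = 86 − 2·30 + 30 = 56.

56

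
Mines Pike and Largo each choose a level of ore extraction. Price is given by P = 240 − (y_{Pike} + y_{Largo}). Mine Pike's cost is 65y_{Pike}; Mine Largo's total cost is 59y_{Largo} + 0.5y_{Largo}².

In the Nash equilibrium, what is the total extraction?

Mine Pike's profit: π = y_{Pike}(240 − (y_{Pike} + y_{Largo})) − 65y_{Pike}.
∂π/∂y_{Pike} = 175 − 2y_{Pike} − y_{Largo} = 0, so y_{Pike} = 87.5 − 0.5y_{Largo}.
For Largo: ∂π/∂y_{Largo} = 181 − 3y_{Largo} − y_{Pike} = 0 ⇒ y_{Largo} = 181/3 − (1/3)y_{Pike}.
Plugging y_{Largo} into Pike's best response: y_{Pike} = 87.5 − 0.5(181/3 − (1/3)y_{Pike}) ⇒ (5/6)y_{Pike} = 172/3, so y_{Pike} = 68.8.
Then y_{Largo} = 181/3 − (1/3)·68.8 = 37.4.
Total extraction: 68.8 + 37.4 = 106.2.

106.2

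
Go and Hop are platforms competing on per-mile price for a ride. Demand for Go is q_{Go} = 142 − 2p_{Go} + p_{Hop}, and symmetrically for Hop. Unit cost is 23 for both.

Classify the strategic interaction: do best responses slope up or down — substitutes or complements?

Go's profit: π = (p_{Go} − 23)(142 − 2p_{Go} + p_{Hop}).
∂π/∂p_{Go} = 188 − 4p_{Go} + p_{Hop} = 0 ⇒ p_{Go} = 47 + 0.25p_{Hop}.
The best-response slope dp_{Go}/dp_{Hop} = 0.25 > 0: the reaction function is upward-sloping, so the choices are strategic complements.

strategic complements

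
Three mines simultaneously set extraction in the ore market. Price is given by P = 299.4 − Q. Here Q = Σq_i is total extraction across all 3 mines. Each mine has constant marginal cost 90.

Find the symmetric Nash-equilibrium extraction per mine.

A representative mine's profit is π_i = q_i(299.4 − Q) − 90q_i, with Q = q_i + Σ_{j≠i} q_j.
First-order condition: 209.4 − 2q_i − Σ_{j≠i} q_j = 0.
With identical mines, set every q_j = q: then 209.4 − 2q − 2q = 0, i.e. q = 209.4/4 = 52.35.

52.35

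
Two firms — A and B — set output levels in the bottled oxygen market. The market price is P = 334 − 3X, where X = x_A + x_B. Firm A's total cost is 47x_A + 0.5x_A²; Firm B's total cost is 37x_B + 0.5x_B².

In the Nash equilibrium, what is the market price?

Firm A's profit: π = x_A(334 − 3(x_A + x_B)) − 47x_A − 0.5x_A².
∂π/∂x_A = 287 − 7x_A − 3x_B = 0, so x_A = 41 − (3/7)x_B.
By the same steps for B: x_B = 297/7 − (3/7)x_A.
Solving the two reaction functions simultaneously: (1 − (−3/7)(−3/7))x_A = 41 − (3/7)·(297/7), so (40/49)x_A = 1118/49 and x_A = 27.95.
Then x_B = 297/7 − (3/7)·27.95 = 30.45.
Equilibrium price: P = 334 − 3·58.4 = 158.8.

158.8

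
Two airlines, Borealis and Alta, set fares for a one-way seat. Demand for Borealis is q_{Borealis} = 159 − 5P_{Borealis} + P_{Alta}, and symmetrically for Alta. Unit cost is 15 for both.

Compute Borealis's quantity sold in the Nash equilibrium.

55

Borealis's profit: π = (P_{Borealis} − 15)(159 − 5P_{Borealis} + P_{Alta}).
∂π/∂P_{Borealis} = 234 − 10P_{Borealis} + P_{Alta} = 0 ⇒ P_{Borealis} = 23.4 + 0.1P_{Alta}.
The game is symmetric, so in equilibrium P_{Alta} = P_{Borealis}: the reaction function gives 0.9P_{Borealis} = 23.4, hence P_{Borealis} = 26.
q_{Borealis} = 159 − 5·26 + 26 = 55.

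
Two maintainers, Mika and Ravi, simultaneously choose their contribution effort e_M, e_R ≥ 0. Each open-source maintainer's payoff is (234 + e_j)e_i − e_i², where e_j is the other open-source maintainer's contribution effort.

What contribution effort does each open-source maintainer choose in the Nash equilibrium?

Mika's payoff is (234 + e_R)e_M − e_M².
∂π/∂e_M = 234 + e_R − 2e_M = 0, so e_M = 117 + 0.5e_R.
By symmetry e_R = e_M; substituting into the reaction function, 0.5e_M = 117 and e_M = 234.

234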